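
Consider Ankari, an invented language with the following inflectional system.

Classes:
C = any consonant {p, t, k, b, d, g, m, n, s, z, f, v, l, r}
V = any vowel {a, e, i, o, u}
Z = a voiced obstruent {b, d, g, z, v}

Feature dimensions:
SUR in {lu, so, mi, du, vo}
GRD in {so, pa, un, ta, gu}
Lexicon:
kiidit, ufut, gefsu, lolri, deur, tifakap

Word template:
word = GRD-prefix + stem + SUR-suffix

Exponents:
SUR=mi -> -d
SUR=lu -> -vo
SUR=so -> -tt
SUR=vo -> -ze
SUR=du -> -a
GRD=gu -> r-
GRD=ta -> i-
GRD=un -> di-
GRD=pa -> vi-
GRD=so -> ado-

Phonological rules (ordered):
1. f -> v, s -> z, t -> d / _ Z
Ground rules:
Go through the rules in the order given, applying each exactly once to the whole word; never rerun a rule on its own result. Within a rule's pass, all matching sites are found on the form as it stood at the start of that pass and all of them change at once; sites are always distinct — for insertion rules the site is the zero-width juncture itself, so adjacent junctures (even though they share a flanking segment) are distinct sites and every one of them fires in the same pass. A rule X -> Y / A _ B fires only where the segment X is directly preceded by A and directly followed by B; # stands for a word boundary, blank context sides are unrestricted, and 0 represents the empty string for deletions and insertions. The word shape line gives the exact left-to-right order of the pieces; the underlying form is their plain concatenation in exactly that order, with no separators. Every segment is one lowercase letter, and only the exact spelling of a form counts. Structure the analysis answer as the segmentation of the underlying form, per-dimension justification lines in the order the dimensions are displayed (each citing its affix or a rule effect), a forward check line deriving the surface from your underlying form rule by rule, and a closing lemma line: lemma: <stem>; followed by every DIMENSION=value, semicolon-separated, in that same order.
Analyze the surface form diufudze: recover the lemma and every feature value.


underlying: di-ufut-ze
SUR=vo - signalled by the affix -ze
GRD=un - signalled by the affix di-
check: diufutze -> diufudze
lemma: ufut; SUR=vo; GRD=un


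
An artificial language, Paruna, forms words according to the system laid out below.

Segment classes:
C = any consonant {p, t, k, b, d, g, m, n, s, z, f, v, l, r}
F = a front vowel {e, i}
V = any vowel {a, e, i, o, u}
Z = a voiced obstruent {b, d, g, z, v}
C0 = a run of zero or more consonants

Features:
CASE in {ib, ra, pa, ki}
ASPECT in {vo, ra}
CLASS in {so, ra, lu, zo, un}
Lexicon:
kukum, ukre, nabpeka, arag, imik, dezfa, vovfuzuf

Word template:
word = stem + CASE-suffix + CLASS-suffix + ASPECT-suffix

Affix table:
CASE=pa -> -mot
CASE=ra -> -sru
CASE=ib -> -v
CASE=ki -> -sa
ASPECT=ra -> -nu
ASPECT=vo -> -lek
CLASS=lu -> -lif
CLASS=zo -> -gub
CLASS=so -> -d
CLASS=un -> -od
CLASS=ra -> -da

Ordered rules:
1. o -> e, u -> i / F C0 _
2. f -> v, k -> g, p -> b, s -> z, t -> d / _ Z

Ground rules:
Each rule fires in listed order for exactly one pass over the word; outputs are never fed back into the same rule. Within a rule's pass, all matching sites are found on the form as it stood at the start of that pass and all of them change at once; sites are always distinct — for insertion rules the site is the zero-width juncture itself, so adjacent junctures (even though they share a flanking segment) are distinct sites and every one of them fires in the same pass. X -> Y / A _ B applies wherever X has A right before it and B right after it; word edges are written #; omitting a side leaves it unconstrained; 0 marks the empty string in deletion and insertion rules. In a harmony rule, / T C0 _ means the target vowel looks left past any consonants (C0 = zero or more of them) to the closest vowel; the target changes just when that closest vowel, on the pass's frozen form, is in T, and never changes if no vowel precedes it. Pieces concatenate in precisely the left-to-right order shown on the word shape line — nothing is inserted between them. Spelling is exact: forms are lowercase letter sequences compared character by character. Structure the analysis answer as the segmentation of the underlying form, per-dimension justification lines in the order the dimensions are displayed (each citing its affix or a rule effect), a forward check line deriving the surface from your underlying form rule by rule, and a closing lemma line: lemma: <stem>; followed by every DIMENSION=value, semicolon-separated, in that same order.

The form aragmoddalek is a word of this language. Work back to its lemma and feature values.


underlying: arag-mot-da-lek
CASE=pa - signalled by the affix -mot
ASPECT=vo - signalled by the affix -lek
CLASS=ra - signalled by the affix -da
check: aragmotdalek -> aragmotdalek -> aragmoddalek
lemma: arag; CASE=pa; ASPECT=vo; CLASS=ra


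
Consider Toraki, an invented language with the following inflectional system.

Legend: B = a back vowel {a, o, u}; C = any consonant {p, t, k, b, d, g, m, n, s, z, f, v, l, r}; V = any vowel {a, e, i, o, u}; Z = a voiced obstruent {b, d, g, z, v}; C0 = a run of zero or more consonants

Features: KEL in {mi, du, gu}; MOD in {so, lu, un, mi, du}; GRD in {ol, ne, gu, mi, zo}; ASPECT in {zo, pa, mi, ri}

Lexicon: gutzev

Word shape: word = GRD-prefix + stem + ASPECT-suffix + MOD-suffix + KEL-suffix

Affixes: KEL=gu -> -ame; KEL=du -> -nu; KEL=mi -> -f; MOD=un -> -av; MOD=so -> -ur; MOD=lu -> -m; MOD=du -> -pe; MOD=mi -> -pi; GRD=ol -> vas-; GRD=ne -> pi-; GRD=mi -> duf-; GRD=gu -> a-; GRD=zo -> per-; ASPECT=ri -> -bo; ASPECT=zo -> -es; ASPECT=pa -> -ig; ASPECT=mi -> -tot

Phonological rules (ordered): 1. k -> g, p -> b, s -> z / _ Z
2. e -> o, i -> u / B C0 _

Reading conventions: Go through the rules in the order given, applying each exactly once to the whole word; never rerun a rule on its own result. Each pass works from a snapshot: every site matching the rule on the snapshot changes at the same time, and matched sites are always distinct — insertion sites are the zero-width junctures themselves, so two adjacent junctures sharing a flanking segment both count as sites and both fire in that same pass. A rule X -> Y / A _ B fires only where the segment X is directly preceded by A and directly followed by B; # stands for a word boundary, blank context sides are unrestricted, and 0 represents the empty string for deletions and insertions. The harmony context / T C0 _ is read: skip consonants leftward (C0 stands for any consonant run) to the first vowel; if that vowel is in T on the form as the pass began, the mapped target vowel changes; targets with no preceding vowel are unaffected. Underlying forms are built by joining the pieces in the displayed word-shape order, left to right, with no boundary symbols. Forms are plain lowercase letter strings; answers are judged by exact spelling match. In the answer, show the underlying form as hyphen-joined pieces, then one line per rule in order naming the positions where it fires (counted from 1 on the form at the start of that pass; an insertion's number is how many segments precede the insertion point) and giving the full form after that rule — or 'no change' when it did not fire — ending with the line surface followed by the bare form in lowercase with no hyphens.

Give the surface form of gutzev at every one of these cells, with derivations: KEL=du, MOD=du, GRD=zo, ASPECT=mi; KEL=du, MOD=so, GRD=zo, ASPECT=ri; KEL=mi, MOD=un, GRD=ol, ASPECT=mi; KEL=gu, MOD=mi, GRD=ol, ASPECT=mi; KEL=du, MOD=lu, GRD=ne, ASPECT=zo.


cell KEL=du, MOD=du, GRD=zo, ASPECT=mi:
underlying: per-gutzev-tot-pe-nu
1. k -> g, p -> b, s -> z / _ Z: no change
2. e -> o, i -> u / B C0 _: fires at position(s) 8, 14: pergutzovtotponu
surface: pergutzovtotponu

cell KEL=du, MOD=so, GRD=zo, ASPECT=ri:
underlying: per-gutzev-bo-ur-nu
1. k -> g, p -> b, s -> z / _ Z: no change
2. e -> o, i -> u / B C0 _: fires at position(s) 8: pergutzovbournu
surface: pergutzovbournu

cell KEL=mi, MOD=un, GRD=ol, ASPECT=mi:
underlying: vas-gutzev-tot-av-f
1. k -> g, p -> b, s -> z / _ Z: fires at position(s) 3: vazgutzevtotavf
2. e -> o, i -> u / B C0 _: fires at position(s) 8: vazgutzovtotavf
surface: vazgutzovtotavf

cell KEL=gu, MOD=mi, GRD=ol, ASPECT=mi:
underlying: vas-gutzev-tot-pi-ame
1. k -> g, p -> b, s -> z / _ Z: fires at position(s) 3: vazgutzevtotpiame
2. e -> o, i -> u / B C0 _: fires at position(s) 8, 14, 17: vazgutzovtotpuamo
surface: vazgutzovtotpuamo

cell KEL=du, MOD=lu, GRD=ne, ASPECT=zo:
underlying: pi-gutzev-es-m-nu
1. k -> g, p -> b, s -> z / _ Z: no change
2. e -> o, i -> u / B C0 _: fires at position(s) 7: pigutzovesmnu
surface: pigutzovesmnu


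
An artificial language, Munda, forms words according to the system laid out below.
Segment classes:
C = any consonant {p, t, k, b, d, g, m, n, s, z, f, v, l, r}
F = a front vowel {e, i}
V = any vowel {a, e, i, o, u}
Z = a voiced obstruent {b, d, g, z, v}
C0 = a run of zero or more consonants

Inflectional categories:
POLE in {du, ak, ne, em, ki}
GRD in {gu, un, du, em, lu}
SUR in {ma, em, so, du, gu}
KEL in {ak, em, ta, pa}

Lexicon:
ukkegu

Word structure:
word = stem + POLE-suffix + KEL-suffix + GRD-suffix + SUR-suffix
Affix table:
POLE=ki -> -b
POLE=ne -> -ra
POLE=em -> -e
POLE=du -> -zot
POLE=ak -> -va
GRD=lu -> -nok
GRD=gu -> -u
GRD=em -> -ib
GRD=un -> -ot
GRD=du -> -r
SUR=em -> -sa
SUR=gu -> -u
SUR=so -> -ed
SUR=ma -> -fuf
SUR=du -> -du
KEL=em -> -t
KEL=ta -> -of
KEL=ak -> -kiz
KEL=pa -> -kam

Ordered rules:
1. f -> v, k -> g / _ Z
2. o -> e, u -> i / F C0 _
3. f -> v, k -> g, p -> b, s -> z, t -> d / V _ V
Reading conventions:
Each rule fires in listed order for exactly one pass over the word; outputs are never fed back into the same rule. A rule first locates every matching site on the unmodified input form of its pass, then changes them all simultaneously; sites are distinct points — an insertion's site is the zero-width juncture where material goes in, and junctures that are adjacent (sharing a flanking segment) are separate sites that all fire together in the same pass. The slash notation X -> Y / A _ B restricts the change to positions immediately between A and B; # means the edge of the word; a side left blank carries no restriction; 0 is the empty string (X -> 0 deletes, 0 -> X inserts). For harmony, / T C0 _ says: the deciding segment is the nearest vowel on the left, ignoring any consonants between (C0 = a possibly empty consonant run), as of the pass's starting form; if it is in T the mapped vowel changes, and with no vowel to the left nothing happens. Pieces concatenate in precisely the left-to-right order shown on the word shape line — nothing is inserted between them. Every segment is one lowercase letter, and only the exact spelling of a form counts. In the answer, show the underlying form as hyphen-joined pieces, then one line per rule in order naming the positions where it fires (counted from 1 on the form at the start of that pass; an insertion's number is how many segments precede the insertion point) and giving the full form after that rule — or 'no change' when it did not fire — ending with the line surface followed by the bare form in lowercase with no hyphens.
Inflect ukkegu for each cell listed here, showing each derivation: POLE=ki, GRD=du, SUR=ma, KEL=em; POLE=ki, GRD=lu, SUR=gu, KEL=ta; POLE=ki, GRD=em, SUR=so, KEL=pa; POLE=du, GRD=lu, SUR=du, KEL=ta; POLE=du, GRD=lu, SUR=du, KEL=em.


cell POLE=ki, GRD=du, SUR=ma, KEL=em:
underlying: ukkegu-b-t-r-fuf
1. f -> v, k -> g / _ Z: no change
2. o -> e, u -> i / F C0 _: fires at position(s) 6: ukkegibtrfuf
3. f -> v, k -> g, p -> b, s -> z, t -> d / V _ V: no change
surface: ukkegibtrfuf

cell POLE=ki, GRD=lu, SUR=gu, KEL=ta:
underlying: ukkegu-b-of-nok-u
1. f -> v, k -> g / _ Z: no change
2. o -> e, u -> i / F C0 _: fires at position(s) 6: ukkegibofnoku
3. f -> v, k -> g, p -> b, s -> z, t -> d / V _ V: fires at position(s) 12: ukkegibofnogu
surface: ukkegibofnogu

cell POLE=ki, GRD=em, SUR=so, KEL=pa:
underlying: ukkegu-b-kam-ib-ed
1. f -> v, k -> g / _ Z: no change
2. o -> e, u -> i / F C0 _: fires at position(s) 6: ukkegibkamibed
3. f -> v, k -> g, p -> b, s -> z, t -> d / V _ V: no change
surface: ukkegibkamibed

cell POLE=du, GRD=lu, SUR=du, KEL=ta:
underlying: ukkegu-zot-of-nok-du
1. f -> v, k -> g / _ Z: fires at position(s) 14: ukkeguzotofnogdu
2. o -> e, u -> i / F C0 _: fires at position(s) 6: ukkegizotofnogdu
3. f -> v, k -> g, p -> b, s -> z, t -> d / V _ V: fires at position(s) 9: ukkegizodofnogdu
surface: ukkegizodofnogdu

cell POLE=du, GRD=lu, SUR=du, KEL=em:
underlying: ukkegu-zot-t-nok-du
1. f -> v, k -> g / _ Z: fires at position(s) 13: ukkeguzottnogdu
2. o -> e, u -> i / F C0 _: fires at position(s) 6: ukkegizottnogdu
3. f -> v, k -> g, p -> b, s -> z, t -> d / V _ V: no change
surface: ukkegizottnogdu


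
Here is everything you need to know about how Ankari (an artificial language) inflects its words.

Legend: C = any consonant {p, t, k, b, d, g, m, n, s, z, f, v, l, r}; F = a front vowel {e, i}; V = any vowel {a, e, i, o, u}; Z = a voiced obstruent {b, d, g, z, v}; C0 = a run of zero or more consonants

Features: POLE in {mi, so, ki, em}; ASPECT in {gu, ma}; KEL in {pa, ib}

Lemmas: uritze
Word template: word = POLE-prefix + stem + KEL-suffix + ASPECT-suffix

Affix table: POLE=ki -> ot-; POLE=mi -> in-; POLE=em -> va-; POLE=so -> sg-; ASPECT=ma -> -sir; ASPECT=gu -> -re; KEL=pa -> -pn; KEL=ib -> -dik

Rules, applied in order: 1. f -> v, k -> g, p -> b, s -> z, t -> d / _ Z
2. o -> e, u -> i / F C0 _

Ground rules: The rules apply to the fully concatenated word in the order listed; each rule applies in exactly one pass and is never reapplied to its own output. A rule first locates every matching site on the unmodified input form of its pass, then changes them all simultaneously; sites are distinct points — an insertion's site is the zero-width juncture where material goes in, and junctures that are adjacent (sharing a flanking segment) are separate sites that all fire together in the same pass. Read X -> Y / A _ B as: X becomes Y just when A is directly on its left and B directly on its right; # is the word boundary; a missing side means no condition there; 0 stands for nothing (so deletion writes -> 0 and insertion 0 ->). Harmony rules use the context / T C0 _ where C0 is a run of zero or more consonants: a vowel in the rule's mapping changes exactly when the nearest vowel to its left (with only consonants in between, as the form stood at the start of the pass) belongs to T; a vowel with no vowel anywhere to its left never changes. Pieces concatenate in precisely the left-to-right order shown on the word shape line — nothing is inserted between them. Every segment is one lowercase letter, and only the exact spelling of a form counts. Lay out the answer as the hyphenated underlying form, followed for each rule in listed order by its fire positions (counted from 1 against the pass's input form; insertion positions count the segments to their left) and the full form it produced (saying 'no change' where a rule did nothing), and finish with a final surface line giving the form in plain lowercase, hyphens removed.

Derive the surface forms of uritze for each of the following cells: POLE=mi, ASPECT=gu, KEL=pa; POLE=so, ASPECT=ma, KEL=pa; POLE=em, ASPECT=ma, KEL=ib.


cell POLE=mi, ASPECT=gu, KEL=pa:
underlying: in-uritze-pn-re
1. f -> v, k -> g, p -> b, s -> z, t -> d / _ Z: fires at position(s) 6: inuridzepnre
2. o -> e, u -> i / F C0 _: fires at position(s) 3: iniridzepnre
surface: iniridzepnre

cell POLE=so, ASPECT=ma, KEL=pa:
underlying: sg-uritze-pn-sir
1. f -> v, k -> g, p -> b, s -> z, t -> d / _ Z: fires at position(s) 1, 6: zguridzepnsir
2. o -> e, u -> i / F C0 _: no change
surface: zguridzepnsir

cell POLE=em, ASPECT=ma, KEL=ib:
underlying: va-uritze-dik-sir
1. f -> v, k -> g, p -> b, s -> z, t -> d / _ Z: fires at position(s) 6: vauridzediksir
2. o -> e, u -> i / F C0 _: no change
surface: vauridzediksir


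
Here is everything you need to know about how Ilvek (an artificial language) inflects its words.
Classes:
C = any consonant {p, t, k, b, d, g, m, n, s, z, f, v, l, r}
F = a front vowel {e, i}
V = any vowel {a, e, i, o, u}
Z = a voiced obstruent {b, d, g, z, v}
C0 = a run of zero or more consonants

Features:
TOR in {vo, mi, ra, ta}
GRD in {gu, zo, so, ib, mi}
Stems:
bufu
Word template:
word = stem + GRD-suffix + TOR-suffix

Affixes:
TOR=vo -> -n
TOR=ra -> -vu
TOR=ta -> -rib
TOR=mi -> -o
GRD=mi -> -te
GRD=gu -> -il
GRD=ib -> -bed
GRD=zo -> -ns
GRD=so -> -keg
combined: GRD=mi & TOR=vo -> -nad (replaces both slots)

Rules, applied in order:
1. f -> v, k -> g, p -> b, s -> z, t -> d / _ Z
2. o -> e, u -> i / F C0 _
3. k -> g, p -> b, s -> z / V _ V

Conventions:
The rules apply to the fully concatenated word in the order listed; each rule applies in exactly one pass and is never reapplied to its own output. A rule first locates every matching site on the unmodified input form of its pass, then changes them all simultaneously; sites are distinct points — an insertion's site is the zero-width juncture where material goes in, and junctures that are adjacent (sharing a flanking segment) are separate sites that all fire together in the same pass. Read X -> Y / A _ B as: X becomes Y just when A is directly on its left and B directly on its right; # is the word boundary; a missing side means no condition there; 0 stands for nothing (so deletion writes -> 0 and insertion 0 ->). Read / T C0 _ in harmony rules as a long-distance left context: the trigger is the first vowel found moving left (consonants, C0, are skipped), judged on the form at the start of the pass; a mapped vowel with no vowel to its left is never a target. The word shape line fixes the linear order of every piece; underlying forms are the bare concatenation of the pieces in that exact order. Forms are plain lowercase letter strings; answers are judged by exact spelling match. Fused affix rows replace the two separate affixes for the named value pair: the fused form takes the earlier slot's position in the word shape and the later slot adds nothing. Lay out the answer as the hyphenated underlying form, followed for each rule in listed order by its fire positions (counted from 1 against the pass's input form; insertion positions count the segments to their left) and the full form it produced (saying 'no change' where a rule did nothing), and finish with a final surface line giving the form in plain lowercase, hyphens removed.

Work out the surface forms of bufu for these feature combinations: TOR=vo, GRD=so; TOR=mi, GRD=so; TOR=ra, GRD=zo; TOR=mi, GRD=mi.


cell TOR=vo, GRD=so:
underlying: bufu-keg-n
1. f -> v, k -> g, p -> b, s -> z, t -> d / _ Z: no change
2. o -> e, u -> i / F C0 _: no change
3. k -> g, p -> b, s -> z / V _ V: fires at position(s) 5: bufugegn
surface: bufugegn

cell TOR=mi, GRD=so:
underlying: bufu-keg-o
1. f -> v, k -> g, p -> b, s -> z, t -> d / _ Z: no change
2. o -> e, u -> i / F C0 _: fires at position(s) 8: bufukege
3. k -> g, p -> b, s -> z / V _ V: fires at position(s) 5: bufugege
surface: bufugege

cell TOR=ra, GRD=zo:
underlying: bufu-ns-vu
1. f -> v, k -> g, p -> b, s -> z, t -> d / _ Z: fires at position(s) 6: bufunzvu
2. o -> e, u -> i / F C0 _: no change
3. k -> g, p -> b, s -> z / V _ V: no change
surface: bufunzvu

cell TOR=mi, GRD=mi:
underlying: bufu-te-o
1. f -> v, k -> g, p -> b, s -> z, t -> d / _ Z: no change
2. o -> e, u -> i / F C0 _: fires at position(s) 7: bufutee
3. k -> g, p -> b, s -> z / V _ V: no change
surface: bufutee


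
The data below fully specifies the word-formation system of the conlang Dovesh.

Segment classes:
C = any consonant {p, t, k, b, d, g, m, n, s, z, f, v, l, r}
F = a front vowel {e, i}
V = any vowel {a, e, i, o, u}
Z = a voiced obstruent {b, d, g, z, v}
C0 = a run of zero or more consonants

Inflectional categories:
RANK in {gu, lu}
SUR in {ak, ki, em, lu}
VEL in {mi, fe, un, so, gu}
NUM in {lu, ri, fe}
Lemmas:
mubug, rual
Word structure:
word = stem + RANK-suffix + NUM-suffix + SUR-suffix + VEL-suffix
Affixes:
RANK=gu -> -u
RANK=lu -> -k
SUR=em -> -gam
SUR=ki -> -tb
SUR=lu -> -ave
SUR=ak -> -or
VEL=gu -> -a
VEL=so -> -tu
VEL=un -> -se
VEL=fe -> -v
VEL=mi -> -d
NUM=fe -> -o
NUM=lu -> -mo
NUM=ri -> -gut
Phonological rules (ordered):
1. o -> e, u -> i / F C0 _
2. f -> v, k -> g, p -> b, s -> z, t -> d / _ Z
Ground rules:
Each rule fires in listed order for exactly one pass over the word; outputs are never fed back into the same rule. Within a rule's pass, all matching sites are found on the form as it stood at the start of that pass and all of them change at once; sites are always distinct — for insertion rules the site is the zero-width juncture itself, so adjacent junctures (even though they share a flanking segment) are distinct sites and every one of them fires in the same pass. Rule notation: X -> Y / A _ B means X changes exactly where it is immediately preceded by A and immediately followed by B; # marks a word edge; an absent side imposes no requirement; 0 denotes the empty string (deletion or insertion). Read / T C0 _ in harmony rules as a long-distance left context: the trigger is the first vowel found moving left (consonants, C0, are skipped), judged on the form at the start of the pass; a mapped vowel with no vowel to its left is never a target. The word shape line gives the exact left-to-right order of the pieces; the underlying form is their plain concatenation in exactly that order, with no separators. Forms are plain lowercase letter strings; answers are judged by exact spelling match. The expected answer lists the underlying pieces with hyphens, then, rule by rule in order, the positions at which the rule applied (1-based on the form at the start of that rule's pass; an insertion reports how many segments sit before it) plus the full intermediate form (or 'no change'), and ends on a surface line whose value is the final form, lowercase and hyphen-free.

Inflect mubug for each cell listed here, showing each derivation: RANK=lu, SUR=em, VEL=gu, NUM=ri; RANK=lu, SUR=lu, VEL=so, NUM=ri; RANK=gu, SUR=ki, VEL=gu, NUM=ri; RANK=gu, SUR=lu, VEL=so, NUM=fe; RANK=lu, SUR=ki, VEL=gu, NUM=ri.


cell RANK=lu, SUR=em, VEL=gu, NUM=ri:
underlying: mubug-k-gut-gam-a
1. o -> e, u -> i / F C0 _: no change
2. f -> v, k -> g, p -> b, s -> z, t -> d / _ Z: fires at position(s) 6, 9: mubugggudgama
surface: mubugggudgama

cell RANK=lu, SUR=lu, VEL=so, NUM=ri:
underlying: mubug-k-gut-ave-tu
1. o -> e, u -> i / F C0 _: fires at position(s) 14: mubugkgutaveti
2. f -> v, k -> g, p -> b, s -> z, t -> d / _ Z: fires at position(s) 6: mubugggutaveti
surface: mubugggutaveti

cell RANK=gu, SUR=ki, VEL=gu, NUM=ri:
underlying: mubug-u-gut-tb-a
1. o -> e, u -> i / F C0 _: no change
2. f -> v, k -> g, p -> b, s -> z, t -> d / _ Z: fires at position(s) 10: mubugugutdba
surface: mubugugutdba

cell RANK=gu, SUR=lu, VEL=so, NUM=fe:
underlying: mubug-u-o-ave-tu
1. o -> e, u -> i / F C0 _: fires at position(s) 12: mubuguoaveti
2. f -> v, k -> g, p -> b, s -> z, t -> d / _ Z: no change
surface: mubuguoaveti

cell RANK=lu, SUR=ki, VEL=gu, NUM=ri:
underlying: mubug-k-gut-tb-a
1. o -> e, u -> i / F C0 _: no change
2. f -> v, k -> g, p -> b, s -> z, t -> d / _ Z: fires at position(s) 6, 10: mubugggutdba
surface: mubugggutdba


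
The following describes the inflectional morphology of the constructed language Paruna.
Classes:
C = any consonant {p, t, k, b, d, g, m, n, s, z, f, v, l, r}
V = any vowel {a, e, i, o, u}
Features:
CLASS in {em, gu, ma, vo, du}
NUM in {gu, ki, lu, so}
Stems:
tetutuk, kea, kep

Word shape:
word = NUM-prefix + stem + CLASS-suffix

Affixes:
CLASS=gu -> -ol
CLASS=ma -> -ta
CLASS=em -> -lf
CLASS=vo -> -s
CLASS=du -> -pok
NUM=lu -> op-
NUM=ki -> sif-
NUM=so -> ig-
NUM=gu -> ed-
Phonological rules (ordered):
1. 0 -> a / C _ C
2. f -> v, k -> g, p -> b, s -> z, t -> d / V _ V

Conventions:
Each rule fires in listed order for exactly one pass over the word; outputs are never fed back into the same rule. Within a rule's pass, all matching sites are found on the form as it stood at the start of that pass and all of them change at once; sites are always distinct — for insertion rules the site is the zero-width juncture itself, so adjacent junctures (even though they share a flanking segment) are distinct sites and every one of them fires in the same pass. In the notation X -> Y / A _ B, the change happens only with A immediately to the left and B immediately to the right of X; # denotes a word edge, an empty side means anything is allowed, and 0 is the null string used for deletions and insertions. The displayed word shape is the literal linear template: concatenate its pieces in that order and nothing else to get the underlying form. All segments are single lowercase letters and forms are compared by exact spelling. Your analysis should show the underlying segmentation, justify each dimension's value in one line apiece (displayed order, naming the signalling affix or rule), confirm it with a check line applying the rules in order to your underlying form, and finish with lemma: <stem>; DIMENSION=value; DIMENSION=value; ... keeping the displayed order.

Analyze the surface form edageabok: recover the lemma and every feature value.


underlying: ed-kea-pok
CLASS=du - signalled by the affix -pok
NUM=gu - signalled by the affix ed-
check: edkeapok -> edakeapok -> edageabok
lemma: kea; CLASS=du; NUM=gu


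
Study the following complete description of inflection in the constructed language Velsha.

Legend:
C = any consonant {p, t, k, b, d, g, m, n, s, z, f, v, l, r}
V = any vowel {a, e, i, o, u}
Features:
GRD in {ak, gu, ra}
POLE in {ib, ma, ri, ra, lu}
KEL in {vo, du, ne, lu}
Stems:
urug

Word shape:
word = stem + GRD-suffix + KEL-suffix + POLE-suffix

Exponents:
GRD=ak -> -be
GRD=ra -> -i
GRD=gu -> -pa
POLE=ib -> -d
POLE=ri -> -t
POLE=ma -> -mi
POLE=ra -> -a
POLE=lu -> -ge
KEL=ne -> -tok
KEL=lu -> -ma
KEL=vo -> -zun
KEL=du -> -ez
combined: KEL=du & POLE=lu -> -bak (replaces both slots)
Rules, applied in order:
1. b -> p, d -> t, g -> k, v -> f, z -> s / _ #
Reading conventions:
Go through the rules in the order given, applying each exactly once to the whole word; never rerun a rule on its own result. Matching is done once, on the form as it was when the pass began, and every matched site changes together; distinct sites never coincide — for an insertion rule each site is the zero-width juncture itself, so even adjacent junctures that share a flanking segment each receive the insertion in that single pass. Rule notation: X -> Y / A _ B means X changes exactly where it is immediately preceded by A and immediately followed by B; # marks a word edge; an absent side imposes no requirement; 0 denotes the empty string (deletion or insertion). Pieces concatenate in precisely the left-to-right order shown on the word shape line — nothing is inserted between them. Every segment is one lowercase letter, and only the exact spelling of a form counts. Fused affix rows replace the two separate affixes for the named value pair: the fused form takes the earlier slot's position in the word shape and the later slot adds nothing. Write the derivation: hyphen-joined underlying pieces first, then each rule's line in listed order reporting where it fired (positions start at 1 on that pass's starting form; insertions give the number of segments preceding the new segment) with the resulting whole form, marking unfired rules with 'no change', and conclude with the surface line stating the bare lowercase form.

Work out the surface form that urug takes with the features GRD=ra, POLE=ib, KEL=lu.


underlying: urug-i-ma-d
1. b -> p, d -> t, g -> k, v -> f, z -> s / _ #: fires at position(s) 8: urugimat
surface: urugimat


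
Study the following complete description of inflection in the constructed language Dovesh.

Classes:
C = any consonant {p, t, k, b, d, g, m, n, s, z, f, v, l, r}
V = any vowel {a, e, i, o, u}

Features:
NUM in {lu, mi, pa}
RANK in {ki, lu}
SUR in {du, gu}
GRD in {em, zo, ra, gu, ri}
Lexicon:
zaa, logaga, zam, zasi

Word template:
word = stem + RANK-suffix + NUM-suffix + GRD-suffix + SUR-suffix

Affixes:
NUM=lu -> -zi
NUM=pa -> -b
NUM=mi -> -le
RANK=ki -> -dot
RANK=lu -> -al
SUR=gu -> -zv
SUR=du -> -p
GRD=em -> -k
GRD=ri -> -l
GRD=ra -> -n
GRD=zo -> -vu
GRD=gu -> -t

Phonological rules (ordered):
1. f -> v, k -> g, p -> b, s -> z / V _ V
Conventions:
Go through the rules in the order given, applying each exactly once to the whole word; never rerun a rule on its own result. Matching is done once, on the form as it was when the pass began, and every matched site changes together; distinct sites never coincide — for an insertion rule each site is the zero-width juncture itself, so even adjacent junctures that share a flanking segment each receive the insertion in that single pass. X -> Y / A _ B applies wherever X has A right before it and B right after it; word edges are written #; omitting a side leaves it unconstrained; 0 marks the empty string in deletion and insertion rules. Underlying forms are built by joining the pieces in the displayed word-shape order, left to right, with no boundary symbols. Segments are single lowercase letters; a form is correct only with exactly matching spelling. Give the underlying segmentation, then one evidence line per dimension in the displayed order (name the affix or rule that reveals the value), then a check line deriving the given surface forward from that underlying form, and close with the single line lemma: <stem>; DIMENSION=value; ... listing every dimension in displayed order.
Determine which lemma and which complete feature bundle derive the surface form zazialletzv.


underlying: zasi-al-le-t-zv
NUM=mi - signalled by the affix -le
RANK=lu - signalled by the affix -al
SUR=gu - signalled by the affix -zv
GRD=gu - signalled by the affix -t
check: zasialletzv -> zazialletzv
lemma: zasi; NUM=mi; RANK=lu; SUR=gu; GRD=gu


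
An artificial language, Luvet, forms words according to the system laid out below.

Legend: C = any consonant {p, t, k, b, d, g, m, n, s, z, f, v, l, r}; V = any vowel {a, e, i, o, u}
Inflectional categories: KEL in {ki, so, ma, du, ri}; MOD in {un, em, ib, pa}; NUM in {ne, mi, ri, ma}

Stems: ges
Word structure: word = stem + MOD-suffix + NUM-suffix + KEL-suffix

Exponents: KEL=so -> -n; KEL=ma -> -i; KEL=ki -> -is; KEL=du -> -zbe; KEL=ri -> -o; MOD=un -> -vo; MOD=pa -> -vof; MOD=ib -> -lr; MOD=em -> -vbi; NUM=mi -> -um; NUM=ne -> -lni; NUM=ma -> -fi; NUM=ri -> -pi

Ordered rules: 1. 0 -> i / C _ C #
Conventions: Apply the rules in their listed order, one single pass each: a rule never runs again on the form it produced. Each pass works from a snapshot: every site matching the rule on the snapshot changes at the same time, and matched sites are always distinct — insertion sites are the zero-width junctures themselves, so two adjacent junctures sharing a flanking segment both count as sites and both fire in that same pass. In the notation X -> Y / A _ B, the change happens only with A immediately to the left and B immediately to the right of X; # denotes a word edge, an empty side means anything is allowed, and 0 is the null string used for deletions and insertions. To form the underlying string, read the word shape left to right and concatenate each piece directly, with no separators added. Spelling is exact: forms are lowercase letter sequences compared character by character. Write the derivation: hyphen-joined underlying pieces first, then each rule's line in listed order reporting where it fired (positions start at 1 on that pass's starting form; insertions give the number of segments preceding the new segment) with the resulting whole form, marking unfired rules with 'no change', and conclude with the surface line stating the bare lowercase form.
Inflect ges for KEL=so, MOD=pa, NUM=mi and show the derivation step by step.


underlying: ges-vof-um-n
1. 0 -> i / C _ C #: inserts after position(s) 8: gesvofumin
surface: gesvofumin


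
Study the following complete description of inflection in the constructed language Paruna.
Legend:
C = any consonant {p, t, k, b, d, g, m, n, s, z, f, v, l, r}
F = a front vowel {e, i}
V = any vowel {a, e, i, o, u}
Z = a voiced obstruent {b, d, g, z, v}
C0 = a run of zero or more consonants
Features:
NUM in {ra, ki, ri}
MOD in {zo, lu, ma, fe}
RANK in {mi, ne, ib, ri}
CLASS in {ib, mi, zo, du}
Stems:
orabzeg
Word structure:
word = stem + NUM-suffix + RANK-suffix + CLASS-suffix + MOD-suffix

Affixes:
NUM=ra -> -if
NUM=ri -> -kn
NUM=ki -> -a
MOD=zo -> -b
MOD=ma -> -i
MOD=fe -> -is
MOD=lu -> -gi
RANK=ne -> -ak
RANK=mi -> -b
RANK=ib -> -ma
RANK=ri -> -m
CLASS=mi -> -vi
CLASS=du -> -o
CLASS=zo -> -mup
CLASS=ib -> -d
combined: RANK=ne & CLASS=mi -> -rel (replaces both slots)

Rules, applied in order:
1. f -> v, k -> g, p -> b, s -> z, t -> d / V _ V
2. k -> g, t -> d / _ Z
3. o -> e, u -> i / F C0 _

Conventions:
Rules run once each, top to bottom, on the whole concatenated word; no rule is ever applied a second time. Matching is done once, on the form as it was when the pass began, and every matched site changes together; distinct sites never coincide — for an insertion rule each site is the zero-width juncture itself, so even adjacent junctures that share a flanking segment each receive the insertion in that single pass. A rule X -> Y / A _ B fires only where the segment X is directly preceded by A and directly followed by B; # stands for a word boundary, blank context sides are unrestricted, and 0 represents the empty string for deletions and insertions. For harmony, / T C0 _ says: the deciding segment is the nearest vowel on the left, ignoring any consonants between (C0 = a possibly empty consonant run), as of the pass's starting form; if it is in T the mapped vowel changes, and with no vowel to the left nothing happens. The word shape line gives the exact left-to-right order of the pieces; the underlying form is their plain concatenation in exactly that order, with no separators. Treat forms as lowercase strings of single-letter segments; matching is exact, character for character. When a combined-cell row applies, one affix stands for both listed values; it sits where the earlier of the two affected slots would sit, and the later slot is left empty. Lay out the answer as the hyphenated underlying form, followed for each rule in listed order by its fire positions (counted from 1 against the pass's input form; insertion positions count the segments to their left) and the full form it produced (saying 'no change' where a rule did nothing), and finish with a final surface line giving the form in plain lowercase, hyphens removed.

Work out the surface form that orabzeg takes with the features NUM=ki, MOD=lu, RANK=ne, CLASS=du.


underlying: orabzeg-a-ak-o-gi
1. f -> v, k -> g, p -> b, s -> z, t -> d / V _ V: fires at position(s) 10: orabzegaagogi
2. k -> g, t -> d / _ Z: no change
3. o -> e, u -> i / F C0 _: no change
surface: orabzegaagogi


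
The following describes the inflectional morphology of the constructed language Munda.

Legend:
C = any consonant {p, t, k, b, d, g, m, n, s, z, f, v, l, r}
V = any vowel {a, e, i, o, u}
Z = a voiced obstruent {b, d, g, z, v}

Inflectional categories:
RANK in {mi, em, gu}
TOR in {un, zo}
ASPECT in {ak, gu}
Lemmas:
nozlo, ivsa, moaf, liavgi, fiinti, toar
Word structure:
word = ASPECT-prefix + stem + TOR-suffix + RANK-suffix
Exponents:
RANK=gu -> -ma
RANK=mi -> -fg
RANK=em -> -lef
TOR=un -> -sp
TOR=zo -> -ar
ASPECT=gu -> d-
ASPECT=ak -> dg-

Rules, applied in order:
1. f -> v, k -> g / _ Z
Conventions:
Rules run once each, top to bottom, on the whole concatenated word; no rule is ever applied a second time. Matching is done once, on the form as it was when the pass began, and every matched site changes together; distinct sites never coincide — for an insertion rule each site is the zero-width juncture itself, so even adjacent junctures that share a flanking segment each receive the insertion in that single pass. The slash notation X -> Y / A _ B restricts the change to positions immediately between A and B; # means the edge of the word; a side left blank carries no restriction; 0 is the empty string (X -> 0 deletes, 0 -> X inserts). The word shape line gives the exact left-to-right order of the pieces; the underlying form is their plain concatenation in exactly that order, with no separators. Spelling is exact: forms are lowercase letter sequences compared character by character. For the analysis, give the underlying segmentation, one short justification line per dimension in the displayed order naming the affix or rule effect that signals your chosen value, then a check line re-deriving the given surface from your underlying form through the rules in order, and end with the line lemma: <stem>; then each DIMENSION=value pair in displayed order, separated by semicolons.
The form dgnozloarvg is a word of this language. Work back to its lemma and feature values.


underlying: dg-nozlo-ar-fg
RANK=mi - signalled by the affix -fg
TOR=zo - signalled by the affix -ar
ASPECT=ak - signalled by the affix dg-
check: dgnozloarfg -> dgnozloarvg
lemma: nozlo; RANK=mi; TOR=zo; ASPECT=ak


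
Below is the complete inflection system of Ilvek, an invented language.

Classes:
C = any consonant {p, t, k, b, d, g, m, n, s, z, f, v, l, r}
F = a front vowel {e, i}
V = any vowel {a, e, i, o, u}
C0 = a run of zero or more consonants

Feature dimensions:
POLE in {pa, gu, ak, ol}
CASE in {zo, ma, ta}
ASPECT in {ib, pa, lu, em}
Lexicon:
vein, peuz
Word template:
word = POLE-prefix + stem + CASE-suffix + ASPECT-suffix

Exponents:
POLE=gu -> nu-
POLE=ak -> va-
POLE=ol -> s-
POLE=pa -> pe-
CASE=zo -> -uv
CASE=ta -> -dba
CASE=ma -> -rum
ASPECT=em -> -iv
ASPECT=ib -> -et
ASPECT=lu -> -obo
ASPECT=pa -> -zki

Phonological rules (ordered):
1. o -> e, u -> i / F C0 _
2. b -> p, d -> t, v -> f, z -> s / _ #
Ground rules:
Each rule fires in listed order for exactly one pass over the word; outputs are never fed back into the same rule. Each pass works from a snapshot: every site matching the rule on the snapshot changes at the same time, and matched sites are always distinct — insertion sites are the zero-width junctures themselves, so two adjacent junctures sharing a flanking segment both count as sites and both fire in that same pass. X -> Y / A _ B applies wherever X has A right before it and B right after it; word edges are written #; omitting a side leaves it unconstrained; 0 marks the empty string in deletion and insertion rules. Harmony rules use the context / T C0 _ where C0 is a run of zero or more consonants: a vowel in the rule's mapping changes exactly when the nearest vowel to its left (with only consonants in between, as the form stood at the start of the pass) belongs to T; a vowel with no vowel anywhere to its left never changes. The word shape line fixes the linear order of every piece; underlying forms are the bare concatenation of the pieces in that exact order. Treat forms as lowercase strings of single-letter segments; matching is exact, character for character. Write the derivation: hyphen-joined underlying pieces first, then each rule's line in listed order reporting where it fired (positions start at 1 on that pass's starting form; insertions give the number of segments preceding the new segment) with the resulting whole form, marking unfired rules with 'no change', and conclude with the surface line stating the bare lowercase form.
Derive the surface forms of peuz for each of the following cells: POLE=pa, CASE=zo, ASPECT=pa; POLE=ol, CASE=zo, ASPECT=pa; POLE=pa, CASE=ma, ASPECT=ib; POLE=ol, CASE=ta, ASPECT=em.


cell POLE=pa, CASE=zo, ASPECT=pa:
underlying: pe-peuz-uv-zki
1. o -> e, u -> i / F C0 _: fires at position(s) 5: pepeizuvzki
2. b -> p, d -> t, v -> f, z -> s / _ #: no change
surface: pepeizuvzki

cell POLE=ol, CASE=zo, ASPECT=pa:
underlying: s-peuz-uv-zki
1. o -> e, u -> i / F C0 _: fires at position(s) 4: speizuvzki
2. b -> p, d -> t, v -> f, z -> s / _ #: no change
surface: speizuvzki

cell POLE=pa, CASE=ma, ASPECT=ib:
underlying: pe-peuz-rum-et
1. o -> e, u -> i / F C0 _: fires at position(s) 5: pepeizrumet
2. b -> p, d -> t, v -> f, z -> s / _ #: no change
surface: pepeizrumet

cell POLE=ol, CASE=ta, ASPECT=em:
underlying: s-peuz-dba-iv
1. o -> e, u -> i / F C0 _: fires at position(s) 4: speizdbaiv
2. b -> p, d -> t, v -> f, z -> s / _ #: fires at position(s) 10: speizdbaif
surface: speizdbaif


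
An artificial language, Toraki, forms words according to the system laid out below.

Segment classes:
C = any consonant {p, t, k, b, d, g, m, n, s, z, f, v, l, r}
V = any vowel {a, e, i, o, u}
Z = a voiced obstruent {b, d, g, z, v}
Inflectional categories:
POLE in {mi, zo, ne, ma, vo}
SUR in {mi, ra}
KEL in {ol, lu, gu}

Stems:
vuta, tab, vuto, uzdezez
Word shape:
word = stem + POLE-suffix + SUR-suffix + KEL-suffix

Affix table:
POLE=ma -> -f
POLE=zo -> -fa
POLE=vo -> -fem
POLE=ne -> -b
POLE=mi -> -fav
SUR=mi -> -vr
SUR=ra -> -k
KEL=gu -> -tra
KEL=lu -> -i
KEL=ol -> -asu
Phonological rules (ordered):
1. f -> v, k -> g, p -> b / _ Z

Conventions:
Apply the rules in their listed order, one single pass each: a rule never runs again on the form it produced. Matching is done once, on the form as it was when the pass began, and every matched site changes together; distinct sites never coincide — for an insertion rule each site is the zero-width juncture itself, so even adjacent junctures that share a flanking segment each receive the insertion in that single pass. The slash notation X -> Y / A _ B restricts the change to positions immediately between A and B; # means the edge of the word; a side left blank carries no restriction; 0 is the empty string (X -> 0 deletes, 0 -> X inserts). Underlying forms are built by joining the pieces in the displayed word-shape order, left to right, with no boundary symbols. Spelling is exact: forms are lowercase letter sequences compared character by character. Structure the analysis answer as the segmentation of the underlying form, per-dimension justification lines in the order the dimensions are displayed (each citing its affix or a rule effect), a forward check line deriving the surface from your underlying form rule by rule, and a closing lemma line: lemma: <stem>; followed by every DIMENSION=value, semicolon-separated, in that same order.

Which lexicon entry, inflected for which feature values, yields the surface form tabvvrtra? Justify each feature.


underlying: tab-f-vr-tra
POLE=ma - signalled by the affix -f
SUR=mi - signalled by the affix -vr
KEL=gu - signalled by the affix -tra
check: tabfvrtra -> tabvvrtra
lemma: tab; POLE=ma; SUR=mi; KEL=gu
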